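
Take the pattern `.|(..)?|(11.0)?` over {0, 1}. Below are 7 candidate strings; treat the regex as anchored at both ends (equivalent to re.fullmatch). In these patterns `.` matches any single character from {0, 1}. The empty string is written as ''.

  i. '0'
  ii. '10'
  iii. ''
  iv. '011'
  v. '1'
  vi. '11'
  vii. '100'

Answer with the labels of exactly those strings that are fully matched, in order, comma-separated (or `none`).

i. '0' → match
ii. '10' → match
iii. '' → match
iv. '011' → no match
v. '1' → match
vi. '11' → match
vii. '100' → no match

i, ii, iii, v, vi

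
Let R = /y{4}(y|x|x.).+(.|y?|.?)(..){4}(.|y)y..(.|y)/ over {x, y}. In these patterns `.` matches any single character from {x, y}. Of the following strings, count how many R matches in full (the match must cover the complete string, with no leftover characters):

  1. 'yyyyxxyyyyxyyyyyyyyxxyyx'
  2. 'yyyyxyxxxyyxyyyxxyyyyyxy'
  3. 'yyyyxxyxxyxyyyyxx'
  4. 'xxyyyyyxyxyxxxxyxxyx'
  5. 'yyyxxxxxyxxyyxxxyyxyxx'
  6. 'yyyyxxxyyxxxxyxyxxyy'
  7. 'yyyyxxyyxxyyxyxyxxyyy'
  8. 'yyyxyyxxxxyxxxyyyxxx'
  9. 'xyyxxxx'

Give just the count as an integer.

1 → no match
2 → match
3 → no match
4 → no match — must start with 'y'
5 → no match
6 → no match
7 → no match
8 → no match
9 → no match — must start with 'y'
Total matched: 1

1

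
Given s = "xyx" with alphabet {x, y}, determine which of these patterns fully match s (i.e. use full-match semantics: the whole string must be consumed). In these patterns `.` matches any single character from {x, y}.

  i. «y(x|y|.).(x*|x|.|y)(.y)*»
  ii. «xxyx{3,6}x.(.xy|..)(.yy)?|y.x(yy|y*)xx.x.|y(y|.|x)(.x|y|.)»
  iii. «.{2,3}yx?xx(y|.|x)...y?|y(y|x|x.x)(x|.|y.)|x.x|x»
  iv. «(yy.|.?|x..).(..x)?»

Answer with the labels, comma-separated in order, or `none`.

i → no match — must start with "y"
ii → no match
iii → match
iv → no match

iii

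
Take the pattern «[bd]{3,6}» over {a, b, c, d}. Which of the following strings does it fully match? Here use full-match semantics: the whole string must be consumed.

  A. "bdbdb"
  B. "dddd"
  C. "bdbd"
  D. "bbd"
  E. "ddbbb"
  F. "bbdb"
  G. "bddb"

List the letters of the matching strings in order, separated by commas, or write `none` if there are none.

A, B, C, D, E, F, G

A → match
B → match
C → match
D → match
E → match
F → match
G → match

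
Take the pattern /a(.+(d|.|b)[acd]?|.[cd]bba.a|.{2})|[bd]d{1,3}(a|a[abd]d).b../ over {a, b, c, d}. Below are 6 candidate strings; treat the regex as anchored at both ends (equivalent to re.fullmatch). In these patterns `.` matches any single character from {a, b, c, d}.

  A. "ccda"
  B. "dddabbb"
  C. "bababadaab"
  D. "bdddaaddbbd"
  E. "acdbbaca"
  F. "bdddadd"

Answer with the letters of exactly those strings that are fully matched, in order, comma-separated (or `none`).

D, E

A. "ccda" → no match
B. "dddabbb" → no match
C. "bababadaab" → no match
D. "bdddaaddbbd" → match
E. "acdbbaca" → match
F. "bdddadd" → no match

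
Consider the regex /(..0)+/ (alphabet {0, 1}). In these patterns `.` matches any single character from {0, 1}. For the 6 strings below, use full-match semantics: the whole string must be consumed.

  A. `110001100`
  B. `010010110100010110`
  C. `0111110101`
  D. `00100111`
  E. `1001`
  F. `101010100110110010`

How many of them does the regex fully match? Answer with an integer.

1

A. `110001100` → no match
B → match
C. `0111110101` → no match — must end with `0`
D. `00100111` → no match — must end with `0`
E. `1001` → no match — must end with `0`
F → no match
Total matched: 1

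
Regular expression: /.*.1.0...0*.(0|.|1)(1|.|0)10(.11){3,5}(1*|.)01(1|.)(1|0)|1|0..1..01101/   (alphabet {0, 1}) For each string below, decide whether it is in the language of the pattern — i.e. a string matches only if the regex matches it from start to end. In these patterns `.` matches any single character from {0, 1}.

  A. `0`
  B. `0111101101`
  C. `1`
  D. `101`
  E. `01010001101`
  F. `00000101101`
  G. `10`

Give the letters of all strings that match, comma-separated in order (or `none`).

A → no match
B → no match
C → match
D → no match
E → match
F → no match
G → no match

C, E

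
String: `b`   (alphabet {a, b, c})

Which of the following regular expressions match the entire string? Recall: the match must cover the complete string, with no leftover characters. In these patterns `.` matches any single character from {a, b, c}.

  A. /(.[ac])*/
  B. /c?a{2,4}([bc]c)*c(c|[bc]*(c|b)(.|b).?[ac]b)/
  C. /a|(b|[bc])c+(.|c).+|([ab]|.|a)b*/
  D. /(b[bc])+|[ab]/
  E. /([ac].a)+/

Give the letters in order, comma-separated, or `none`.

A → no match
B → no match
C → match
D → match
E → no match — must end with `a`

C, D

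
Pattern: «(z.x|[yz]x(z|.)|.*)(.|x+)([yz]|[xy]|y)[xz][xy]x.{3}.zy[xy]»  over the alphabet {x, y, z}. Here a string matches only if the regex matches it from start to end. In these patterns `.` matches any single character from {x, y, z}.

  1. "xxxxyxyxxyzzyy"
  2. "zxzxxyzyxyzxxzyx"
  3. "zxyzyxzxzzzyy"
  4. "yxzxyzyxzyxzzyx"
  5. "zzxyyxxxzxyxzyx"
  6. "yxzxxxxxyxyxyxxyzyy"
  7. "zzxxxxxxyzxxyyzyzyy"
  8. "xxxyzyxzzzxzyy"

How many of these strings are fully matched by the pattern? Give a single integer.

7

1 → no match
2 → match
3 → match
4 → match
5 → match
6 → match
7 → match
8 → match
Total matched: 7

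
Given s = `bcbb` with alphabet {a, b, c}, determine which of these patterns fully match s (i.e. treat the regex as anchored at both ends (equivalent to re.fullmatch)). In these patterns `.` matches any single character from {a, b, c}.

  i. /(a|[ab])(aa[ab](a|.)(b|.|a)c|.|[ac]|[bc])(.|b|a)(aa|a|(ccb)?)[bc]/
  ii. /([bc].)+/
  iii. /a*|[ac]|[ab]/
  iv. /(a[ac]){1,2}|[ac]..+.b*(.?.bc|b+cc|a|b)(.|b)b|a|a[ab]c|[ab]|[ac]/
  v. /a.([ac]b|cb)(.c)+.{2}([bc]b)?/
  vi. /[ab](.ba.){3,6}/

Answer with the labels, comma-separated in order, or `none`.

i → match
ii → match
iii → no match
iv → no match
v → no match — must start with `a`
vi → no match

i, ii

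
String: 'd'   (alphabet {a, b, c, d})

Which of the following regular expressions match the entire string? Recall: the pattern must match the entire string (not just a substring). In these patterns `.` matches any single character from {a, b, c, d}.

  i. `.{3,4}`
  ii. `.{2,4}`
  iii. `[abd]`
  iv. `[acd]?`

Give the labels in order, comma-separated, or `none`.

i → no match
ii → no match
iii → match
iv → match

iii, iv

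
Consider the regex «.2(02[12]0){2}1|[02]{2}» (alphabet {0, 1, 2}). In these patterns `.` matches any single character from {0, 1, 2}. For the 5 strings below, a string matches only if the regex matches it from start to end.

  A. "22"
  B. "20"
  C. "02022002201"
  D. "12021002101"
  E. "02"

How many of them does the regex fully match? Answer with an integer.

5

A. "22" → match
B. "20" → match
C. "02022002201" → match
D. "12021002101" → match
E. "02" → match
Total matched: 5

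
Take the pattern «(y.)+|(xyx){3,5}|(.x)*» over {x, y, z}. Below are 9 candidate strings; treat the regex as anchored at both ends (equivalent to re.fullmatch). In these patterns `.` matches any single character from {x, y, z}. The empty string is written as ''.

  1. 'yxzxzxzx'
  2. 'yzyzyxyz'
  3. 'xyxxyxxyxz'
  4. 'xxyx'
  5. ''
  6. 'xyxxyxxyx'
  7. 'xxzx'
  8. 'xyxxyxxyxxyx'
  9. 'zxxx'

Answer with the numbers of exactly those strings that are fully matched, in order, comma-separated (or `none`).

1 → match
2 → match
3 → no match
4 → match
5 → match
6 → match
7 → match
8 → match
9 → match

1, 2, 4, 5, 6, 7, 8, 9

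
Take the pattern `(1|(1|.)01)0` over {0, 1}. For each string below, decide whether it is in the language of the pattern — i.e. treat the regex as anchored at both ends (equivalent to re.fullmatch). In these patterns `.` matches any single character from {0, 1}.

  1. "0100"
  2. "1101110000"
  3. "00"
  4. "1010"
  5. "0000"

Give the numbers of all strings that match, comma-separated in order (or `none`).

1 → no match
2 → no match
3 → no match
4 → match
5 → no match

4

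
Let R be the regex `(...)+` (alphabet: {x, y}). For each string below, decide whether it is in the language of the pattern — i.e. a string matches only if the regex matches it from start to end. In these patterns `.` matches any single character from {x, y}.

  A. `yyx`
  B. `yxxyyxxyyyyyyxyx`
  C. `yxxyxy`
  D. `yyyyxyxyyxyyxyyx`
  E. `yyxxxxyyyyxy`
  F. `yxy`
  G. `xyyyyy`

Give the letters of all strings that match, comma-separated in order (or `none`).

A → match
B → no match
C → match
D → no match
E → match
F → match
G → match

A, C, E, F, G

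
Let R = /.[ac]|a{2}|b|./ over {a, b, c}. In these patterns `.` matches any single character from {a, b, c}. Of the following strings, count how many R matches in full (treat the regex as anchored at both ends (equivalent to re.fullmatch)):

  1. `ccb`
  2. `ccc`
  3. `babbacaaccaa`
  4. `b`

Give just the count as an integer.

1

1 → no match
2 → no match
3 → no match
4 → match
Total matched: 1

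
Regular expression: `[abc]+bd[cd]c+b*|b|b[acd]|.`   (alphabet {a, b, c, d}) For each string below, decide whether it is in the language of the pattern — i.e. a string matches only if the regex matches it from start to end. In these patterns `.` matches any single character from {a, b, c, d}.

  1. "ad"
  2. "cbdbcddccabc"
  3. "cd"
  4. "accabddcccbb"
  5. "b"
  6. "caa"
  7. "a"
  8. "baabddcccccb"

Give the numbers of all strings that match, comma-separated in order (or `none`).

1 → no match
2 → no match
3 → no match
4 → match
5 → match
6 → no match
7 → match
8 → match

4, 5, 7, 8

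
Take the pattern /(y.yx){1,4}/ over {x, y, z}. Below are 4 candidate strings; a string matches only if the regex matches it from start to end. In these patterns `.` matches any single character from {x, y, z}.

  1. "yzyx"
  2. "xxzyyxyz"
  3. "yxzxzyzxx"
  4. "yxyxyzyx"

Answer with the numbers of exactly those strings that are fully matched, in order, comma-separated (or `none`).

1 → match
2 → no match — must start with "y"
3 → no match — must end with "yx"
4 → match

1, 4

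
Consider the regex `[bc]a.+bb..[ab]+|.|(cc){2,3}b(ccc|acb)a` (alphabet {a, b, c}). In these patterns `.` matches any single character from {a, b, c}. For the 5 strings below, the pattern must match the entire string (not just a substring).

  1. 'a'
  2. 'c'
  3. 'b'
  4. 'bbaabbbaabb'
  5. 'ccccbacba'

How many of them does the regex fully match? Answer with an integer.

1 → match
2 → match
3 → match
4 → no match
5 → match
Total matched: 4

4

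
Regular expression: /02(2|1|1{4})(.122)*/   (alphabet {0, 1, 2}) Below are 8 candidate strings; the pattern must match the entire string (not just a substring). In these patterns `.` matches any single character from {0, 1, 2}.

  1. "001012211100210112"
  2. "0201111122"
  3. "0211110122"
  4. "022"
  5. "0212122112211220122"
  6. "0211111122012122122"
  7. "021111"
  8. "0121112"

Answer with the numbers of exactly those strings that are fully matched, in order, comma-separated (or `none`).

3, 4, 5, 7

1 → no match — must start with "02"
2 → no match
3 → match
4 → match
5 → match
6 → no match
7 → match
8 → no match — must start with "02"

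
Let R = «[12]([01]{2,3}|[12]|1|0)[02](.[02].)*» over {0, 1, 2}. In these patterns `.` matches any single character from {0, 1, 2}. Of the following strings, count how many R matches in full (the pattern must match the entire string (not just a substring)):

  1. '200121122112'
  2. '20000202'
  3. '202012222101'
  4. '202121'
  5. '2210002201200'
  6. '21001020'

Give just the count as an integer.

1 → no match
2 → match
3 → no match
4 → match
5 → no match
6 → no match
Total matched: 2

2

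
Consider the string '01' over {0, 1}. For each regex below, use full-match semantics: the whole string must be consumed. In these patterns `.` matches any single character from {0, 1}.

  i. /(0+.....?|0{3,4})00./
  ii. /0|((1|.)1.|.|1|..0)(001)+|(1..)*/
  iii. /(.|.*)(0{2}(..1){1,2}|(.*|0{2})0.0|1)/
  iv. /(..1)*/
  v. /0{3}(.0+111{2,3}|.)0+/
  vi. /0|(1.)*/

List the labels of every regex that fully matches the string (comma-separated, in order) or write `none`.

iii

i → no match
ii → no match
iii → match
iv → no match
v → no match — must end with '0'
vi → no match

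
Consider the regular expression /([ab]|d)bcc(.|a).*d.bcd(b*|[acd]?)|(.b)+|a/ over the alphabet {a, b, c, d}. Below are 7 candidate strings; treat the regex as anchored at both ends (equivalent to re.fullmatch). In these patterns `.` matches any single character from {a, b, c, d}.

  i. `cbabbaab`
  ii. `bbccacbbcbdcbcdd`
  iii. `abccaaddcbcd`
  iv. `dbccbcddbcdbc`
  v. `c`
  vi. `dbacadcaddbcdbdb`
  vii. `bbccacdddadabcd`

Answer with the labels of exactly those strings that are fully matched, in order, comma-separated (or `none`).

i → no match
ii → match
iii → match
iv → no match
v → no match
vi → no match
vii → match

ii, iii, vii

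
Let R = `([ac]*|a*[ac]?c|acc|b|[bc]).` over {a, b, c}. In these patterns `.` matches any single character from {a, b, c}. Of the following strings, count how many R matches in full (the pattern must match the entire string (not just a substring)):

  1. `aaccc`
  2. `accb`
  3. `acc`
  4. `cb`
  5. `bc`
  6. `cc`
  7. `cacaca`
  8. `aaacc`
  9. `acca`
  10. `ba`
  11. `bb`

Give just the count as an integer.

11

1 → match
2 → match
3 → match
4 → match
5 → match
6 → match
7 → match
8 → match
9 → match
10 → match
11 → match
Total matched: 11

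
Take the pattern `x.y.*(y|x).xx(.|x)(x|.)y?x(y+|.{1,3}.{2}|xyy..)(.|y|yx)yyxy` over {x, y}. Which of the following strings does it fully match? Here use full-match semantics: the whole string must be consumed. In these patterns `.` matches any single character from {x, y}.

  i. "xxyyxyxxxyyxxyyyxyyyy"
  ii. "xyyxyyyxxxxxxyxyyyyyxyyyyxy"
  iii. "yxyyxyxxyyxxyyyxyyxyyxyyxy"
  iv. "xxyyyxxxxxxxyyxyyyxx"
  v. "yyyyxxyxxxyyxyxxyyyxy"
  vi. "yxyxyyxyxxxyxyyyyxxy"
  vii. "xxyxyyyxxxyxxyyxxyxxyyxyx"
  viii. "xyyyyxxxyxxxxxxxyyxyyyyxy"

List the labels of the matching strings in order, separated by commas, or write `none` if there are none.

viii

i → no match — must end with "yyxy"
ii → no match
iii → no match — must start with "x"
iv → no match — must end with "yyxy"
v → no match — must start with "x"
vi → no match — must start with "x"
vii → no match — must end with "yyxy"
viii → match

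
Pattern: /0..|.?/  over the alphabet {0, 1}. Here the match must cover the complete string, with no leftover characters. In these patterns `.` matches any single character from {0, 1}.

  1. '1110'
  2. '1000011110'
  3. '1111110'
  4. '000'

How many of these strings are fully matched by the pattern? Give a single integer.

1 → no match
2 → no match
3 → no match
4 → match
Total matched: 1

1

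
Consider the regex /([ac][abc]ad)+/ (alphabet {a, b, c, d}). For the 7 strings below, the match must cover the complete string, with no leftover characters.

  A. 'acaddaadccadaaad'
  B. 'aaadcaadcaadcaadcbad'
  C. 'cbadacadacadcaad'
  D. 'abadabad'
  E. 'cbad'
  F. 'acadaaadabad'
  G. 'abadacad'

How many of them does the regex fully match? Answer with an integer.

A → no match
B → match
C → match
D → match
E → match
F → match
G → match
Total matched: 6

6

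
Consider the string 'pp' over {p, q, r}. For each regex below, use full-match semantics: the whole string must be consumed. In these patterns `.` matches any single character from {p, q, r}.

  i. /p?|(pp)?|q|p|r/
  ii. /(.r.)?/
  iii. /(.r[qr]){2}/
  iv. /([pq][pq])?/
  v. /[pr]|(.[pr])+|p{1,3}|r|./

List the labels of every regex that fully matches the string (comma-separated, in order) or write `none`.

i, iv, v

i → match
ii → no match
iii → no match
iv → match
v → match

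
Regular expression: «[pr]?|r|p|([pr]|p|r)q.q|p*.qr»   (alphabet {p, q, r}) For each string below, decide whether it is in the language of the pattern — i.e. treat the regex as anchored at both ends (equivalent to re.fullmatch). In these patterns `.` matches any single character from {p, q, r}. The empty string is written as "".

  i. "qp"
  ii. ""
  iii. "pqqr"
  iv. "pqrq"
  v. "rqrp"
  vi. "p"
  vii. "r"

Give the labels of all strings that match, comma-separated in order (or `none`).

ii, iii, iv, vi, vii

i → no match
ii → match
iii → match
iv → match
v → no match
vi → match
vii → match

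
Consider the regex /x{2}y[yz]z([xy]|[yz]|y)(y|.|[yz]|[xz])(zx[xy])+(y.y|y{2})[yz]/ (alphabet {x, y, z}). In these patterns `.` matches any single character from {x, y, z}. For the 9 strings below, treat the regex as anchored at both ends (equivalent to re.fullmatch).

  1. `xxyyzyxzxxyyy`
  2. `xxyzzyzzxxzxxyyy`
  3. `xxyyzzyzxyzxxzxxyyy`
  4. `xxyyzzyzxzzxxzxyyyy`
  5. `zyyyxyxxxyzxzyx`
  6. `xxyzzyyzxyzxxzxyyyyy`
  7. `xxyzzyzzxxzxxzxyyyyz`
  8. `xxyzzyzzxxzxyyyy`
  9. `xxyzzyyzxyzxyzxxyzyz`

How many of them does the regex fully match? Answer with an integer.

1 → match
2 → match
3 → match
4 → no match
5 → no match — must start with `x`
6 → match
7 → match
8 → match
9 → match
Total matched: 7

7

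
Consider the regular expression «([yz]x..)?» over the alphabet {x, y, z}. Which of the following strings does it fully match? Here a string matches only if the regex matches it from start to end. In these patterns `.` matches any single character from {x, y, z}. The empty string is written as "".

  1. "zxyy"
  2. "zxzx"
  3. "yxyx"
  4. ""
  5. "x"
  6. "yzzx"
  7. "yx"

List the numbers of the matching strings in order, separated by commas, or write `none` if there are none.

1 → match
2 → match
3 → match
4 → match
5 → no match
6 → no match
7 → no match

1, 2, 3, 4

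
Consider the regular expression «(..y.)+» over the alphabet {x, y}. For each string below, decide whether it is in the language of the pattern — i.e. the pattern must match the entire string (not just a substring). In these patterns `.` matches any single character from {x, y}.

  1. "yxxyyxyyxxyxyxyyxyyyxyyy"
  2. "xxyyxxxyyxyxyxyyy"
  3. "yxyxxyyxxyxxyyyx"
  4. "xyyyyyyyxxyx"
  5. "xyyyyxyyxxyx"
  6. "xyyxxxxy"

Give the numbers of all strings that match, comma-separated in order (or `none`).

1 → no match
2 → no match
3 → no match
4 → match
5 → match
6 → no match

4, 5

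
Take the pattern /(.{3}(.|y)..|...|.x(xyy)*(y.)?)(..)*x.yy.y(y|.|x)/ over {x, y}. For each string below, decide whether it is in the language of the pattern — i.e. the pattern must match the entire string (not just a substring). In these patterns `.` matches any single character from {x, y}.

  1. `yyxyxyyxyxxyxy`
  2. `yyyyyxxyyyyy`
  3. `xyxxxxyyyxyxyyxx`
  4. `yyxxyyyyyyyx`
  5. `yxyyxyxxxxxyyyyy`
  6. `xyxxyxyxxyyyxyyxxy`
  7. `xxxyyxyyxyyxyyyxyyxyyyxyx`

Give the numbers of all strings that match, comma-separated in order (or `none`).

2, 5, 7

1 → no match
2 → match
3 → no match
4 → no match
5 → match
6 → no match
7 → match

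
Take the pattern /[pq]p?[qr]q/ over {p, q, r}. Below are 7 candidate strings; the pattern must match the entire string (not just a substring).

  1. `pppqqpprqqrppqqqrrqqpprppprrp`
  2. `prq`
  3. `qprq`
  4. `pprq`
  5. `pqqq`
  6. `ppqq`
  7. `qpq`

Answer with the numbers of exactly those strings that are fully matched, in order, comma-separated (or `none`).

1 → no match — must end with `q`
2 → match
3 → match
4 → match
5 → no match
6 → match
7 → no match

2, 3, 4, 6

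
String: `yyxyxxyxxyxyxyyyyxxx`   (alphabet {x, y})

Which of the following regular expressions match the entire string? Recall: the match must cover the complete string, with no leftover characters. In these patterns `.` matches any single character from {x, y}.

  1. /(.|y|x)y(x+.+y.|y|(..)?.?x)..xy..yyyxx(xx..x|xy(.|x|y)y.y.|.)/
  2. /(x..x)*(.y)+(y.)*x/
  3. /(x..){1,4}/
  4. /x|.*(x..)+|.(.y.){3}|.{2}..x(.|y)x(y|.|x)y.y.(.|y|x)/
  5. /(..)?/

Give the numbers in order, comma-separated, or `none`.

1, 4

1 → match
2 → no match
3 → no match — must start with `x`
4 → match
5 → no match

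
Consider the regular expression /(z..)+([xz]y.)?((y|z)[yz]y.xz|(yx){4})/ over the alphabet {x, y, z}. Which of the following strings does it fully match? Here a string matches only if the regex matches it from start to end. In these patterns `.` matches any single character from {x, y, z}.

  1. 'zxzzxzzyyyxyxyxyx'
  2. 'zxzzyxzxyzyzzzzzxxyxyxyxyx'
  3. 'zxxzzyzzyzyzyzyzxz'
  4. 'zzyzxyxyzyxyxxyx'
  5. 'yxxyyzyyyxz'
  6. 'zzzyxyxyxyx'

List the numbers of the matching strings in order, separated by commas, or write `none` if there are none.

1 → match
2 → match
3 → match
4 → no match
5 → no match — must start with 'z'
6 → match

1, 2, 3, 6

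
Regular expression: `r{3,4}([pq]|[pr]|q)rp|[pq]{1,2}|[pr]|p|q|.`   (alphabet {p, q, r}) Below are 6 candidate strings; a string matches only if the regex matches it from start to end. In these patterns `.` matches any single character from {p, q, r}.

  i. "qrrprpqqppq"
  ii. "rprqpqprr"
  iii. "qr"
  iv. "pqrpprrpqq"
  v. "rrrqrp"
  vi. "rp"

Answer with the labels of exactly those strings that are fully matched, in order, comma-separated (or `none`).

v

i → no match
ii → no match
iii → no match
iv → no match
v → match
vi → no match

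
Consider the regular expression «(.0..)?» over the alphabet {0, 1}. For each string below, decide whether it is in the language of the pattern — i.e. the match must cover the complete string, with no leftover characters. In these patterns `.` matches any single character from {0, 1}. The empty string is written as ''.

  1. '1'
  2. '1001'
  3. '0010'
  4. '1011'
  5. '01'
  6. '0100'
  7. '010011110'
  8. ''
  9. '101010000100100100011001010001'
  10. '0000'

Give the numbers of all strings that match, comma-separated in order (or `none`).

1 → no match
2 → match
3 → match
4 → match
5 → no match
6 → no match
7 → no match
8 → match
9 → no match
10 → match

2, 3, 4, 8, 10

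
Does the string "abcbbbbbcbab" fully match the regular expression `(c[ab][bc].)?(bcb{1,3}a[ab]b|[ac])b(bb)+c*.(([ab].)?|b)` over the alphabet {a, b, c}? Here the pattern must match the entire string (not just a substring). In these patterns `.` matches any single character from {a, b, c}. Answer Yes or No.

No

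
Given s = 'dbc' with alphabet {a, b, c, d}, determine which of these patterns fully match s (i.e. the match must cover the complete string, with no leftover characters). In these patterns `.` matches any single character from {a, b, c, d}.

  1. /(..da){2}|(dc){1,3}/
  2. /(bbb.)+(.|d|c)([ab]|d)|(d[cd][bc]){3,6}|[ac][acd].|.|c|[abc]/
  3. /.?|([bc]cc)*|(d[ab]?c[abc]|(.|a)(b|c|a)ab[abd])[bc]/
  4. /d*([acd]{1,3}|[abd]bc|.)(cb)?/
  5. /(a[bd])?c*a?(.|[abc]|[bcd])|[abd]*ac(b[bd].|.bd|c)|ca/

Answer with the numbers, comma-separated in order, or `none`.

4

1 → no match
2 → no match
3 → no match
4 → match
5 → no match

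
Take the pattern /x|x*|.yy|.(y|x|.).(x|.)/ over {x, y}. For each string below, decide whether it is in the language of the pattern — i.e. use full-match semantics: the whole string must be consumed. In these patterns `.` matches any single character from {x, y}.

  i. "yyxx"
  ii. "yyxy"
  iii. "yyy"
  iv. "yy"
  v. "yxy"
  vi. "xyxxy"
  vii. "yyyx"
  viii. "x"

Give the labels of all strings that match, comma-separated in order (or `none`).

i, ii, iii, vii, viii

i → match
ii → match
iii → match
iv → no match
v → no match
vi → no match
vii → match
viii → match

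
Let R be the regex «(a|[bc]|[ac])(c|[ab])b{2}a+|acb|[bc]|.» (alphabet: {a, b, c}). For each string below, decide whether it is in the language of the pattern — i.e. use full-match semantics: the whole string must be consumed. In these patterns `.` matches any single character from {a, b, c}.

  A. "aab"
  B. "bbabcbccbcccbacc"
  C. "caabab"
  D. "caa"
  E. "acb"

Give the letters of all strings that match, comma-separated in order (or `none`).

A → no match
B → no match
C → no match
D → no match
E → match

E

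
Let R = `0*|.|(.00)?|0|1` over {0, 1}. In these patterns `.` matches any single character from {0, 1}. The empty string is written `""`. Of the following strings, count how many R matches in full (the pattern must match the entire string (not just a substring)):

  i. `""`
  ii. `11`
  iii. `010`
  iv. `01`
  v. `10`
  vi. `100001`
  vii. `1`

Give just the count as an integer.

2

i → match
ii → no match
iii → no match
iv → no match
v → no match
vi → no match
vii → match
Total matched: 2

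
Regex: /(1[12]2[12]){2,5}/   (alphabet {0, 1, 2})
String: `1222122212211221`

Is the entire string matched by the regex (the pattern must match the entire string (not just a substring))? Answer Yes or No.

Yes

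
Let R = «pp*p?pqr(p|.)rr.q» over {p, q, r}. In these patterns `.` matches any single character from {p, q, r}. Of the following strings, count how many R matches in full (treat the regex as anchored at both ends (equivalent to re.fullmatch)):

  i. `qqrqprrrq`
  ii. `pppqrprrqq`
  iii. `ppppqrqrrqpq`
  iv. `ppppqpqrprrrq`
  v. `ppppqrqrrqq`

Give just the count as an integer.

2

i → no match — must start with `p`
ii → match
iii → no match
iv → no match
v → match
Total matched: 2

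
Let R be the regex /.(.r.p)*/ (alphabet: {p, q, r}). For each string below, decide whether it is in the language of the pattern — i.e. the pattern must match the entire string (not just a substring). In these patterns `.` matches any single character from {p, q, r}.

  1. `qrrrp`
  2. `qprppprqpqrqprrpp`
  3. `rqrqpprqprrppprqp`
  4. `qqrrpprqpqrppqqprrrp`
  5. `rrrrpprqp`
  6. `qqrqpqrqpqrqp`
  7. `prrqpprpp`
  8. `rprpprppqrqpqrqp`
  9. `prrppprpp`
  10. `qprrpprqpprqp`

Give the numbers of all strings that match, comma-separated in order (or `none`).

1 → match
2 → match
3 → match
4 → no match
5 → match
6 → match
7 → match
8 → no match
9 → match
10 → match

1, 2, 3, 5, 6, 7, 9, 10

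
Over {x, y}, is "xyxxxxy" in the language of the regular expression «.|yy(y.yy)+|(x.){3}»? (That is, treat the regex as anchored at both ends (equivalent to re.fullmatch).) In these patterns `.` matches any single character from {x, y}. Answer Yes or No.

No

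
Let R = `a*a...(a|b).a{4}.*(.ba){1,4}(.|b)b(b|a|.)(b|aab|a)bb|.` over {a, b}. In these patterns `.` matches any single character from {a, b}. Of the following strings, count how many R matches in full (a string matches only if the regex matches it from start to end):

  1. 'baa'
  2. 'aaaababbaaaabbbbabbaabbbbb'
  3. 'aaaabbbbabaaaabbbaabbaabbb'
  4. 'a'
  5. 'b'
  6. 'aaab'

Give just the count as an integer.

1 → no match
2 → match
3 → no match
4 → match
5 → match
6 → no match
Total matched: 3

3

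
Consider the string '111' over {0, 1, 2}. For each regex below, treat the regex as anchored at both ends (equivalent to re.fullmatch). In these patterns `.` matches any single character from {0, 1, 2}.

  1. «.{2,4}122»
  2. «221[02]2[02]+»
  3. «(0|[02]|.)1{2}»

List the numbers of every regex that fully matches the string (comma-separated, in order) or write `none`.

1 → no match — must end with '122'
2 → no match — must start with '221'
3 → match

3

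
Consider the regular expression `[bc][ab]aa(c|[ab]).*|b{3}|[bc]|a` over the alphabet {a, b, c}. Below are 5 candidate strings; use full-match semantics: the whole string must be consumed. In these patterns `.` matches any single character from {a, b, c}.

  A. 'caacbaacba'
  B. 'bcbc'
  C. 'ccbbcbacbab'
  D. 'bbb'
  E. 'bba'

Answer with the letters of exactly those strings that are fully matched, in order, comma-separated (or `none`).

D

A → no match
B → no match
C → no match
D → match
E → no match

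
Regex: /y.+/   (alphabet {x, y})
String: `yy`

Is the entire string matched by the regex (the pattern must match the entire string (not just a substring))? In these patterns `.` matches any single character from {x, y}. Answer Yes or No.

Yes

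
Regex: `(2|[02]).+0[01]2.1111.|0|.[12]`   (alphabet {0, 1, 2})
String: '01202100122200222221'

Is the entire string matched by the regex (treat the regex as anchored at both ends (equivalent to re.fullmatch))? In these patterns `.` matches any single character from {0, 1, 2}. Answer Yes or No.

No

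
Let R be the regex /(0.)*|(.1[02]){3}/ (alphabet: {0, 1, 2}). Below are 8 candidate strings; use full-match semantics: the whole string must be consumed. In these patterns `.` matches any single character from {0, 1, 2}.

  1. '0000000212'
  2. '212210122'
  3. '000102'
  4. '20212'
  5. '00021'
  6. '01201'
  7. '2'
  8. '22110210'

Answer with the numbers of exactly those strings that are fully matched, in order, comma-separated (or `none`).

1. '0000000212' → no match
2. '212210122' → no match
3. '000102' → match
4. '20212' → no match
5. '00021' → no match
6. '01201' → no match
7. '2' → no match
8. '22110210' → no match

3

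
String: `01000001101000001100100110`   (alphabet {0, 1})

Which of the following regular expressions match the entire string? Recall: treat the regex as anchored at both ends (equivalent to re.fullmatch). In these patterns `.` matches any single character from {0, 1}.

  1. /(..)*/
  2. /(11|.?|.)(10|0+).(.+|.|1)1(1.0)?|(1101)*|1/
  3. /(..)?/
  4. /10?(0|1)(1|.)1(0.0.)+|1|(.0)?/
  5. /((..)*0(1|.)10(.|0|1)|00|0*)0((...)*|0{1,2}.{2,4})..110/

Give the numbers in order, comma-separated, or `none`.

1, 5

1 → match
2 → no match
3 → no match
4 → no match
5 → match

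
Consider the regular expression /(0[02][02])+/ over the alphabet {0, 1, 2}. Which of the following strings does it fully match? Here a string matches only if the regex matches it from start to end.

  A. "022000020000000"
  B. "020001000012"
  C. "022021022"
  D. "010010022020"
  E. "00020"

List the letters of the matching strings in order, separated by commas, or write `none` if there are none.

A

A → match
B. "020001000012" → no match
C. "022021022" → no match
D. "010010022020" → no match
E. "00020" → no match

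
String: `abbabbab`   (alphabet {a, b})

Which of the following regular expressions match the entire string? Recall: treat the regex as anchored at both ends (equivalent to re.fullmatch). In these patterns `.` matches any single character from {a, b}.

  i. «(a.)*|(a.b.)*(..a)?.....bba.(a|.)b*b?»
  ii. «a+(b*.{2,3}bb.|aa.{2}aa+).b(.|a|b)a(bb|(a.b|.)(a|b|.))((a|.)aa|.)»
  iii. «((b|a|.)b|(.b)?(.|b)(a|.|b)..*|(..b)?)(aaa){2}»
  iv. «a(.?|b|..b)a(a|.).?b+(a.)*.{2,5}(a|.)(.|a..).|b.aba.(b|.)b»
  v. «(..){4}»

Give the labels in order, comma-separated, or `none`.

i → no match
ii → no match
iii → no match — must end with `aaa`
iv → no match
v → match

v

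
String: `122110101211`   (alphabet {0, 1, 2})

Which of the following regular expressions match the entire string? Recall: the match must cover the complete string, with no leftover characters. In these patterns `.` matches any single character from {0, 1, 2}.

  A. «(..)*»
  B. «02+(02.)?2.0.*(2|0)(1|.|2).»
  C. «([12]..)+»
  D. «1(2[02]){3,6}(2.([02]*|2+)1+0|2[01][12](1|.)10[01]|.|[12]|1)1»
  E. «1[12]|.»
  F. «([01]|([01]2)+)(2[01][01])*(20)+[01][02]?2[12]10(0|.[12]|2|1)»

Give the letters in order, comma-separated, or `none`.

A → match
B → no match — must start with `02`
C → match
D → no match
E → no match
F → no match

A, C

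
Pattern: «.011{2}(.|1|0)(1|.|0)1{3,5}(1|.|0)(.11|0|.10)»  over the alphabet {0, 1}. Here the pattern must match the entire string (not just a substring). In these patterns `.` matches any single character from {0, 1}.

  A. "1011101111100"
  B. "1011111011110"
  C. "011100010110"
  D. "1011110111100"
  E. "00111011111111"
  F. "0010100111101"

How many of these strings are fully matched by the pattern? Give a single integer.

A → match
B → no match
C → no match
D → match
E → match
F → no match
Total matched: 3

3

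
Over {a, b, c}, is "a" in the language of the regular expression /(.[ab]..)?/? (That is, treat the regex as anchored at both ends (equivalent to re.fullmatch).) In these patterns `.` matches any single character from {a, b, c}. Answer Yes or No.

No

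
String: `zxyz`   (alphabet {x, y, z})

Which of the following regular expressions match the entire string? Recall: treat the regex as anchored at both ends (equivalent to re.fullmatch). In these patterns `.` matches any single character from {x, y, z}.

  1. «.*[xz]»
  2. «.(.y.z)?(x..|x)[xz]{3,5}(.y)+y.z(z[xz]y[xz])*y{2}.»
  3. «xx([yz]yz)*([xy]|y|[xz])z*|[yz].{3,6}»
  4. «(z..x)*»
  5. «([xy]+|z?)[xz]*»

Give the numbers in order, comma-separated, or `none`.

1, 3

1 → match
2 → no match
3 → match
4 → no match
5 → no match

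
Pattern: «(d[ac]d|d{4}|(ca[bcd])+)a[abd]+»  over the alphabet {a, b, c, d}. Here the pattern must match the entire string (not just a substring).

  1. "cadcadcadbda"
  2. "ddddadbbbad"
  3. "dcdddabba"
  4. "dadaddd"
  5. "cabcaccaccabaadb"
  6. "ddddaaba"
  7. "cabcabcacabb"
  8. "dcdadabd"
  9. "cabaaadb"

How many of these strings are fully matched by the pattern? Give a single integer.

1. "cadcadcadbda" → no match
2. "ddddadbbbad" → match
3. "dcdddabba" → no match
4. "dadaddd" → match
5 → match
6. "ddddaaba" → match
7. "cabcabcacabb" → match
8. "dcdadabd" → match
9. "cabaaadb" → match
Total matched: 7

7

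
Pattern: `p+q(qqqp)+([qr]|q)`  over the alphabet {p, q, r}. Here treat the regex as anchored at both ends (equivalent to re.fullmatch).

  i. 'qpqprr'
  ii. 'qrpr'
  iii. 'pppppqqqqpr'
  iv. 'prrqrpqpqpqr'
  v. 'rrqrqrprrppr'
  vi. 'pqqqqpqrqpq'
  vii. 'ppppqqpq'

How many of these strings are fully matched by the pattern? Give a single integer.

1

i → no match — must start with 'p'
ii → no match — must start with 'p'
iii → match
iv → no match
v → no match — must start with 'p'
vi → no match
vii → no match
Total matched: 1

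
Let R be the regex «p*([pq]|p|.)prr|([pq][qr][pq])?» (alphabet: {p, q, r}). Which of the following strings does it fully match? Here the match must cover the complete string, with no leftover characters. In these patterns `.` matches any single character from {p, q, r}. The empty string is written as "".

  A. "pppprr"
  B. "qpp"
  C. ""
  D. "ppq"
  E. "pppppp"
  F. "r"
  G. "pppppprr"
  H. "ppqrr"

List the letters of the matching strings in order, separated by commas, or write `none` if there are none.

A → match
B → no match
C → match
D → no match
E → no match
F → no match
G → match
H → no match

A, C, G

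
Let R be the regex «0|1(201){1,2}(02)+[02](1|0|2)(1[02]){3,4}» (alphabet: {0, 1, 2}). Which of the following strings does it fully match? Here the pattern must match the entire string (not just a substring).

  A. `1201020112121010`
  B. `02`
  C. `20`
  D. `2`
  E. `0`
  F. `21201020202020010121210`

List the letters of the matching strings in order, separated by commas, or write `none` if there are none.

A, E

A → match
B → no match
C → no match
D → no match
E → match
F → no match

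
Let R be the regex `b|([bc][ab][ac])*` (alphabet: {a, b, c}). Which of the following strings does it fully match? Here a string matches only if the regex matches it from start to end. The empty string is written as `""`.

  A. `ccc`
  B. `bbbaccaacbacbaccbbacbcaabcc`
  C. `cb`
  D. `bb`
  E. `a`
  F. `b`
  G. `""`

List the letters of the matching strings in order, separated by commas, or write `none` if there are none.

F, G

A → no match
B → no match
C → no match
D → no match
E → no match
F → match
G → match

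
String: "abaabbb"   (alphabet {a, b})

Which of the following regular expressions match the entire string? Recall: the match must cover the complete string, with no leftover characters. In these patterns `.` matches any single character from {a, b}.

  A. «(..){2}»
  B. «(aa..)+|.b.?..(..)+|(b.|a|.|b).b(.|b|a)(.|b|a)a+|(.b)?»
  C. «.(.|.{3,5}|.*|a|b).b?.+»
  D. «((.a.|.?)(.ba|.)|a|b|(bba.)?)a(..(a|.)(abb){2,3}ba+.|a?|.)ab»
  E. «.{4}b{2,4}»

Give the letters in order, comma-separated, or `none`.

B, C, E

A → no match
B → match
C → match
D → no match — must end with "ab"
E → match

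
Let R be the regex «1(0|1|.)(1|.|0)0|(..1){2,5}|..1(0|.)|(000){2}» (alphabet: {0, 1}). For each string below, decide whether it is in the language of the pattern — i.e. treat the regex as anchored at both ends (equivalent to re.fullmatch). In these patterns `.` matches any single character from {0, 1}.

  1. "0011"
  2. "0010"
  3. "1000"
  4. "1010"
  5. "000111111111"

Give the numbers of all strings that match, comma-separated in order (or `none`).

1 → match
2 → match
3 → match
4 → match
5 → no match

1, 2, 3, 4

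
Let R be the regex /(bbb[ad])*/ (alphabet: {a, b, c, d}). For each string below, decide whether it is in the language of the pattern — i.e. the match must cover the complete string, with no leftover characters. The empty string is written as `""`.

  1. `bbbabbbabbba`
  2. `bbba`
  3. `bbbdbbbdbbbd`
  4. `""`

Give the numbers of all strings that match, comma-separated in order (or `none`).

1 → match
2 → match
3 → match
4 → match

1, 2, 3, 4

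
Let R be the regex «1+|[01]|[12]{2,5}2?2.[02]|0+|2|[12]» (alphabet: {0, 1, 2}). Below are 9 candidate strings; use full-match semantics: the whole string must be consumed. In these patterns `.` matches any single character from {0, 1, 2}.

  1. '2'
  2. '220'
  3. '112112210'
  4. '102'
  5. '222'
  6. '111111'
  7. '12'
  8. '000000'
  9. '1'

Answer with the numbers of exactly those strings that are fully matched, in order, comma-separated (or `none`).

1, 3, 6, 8, 9

1. '2' → match
2. '220' → no match
3. '112112210' → match
4. '102' → no match
5. '222' → no match
6. '111111' → match
7. '12' → no match
8. '000000' → match
9. '1' → match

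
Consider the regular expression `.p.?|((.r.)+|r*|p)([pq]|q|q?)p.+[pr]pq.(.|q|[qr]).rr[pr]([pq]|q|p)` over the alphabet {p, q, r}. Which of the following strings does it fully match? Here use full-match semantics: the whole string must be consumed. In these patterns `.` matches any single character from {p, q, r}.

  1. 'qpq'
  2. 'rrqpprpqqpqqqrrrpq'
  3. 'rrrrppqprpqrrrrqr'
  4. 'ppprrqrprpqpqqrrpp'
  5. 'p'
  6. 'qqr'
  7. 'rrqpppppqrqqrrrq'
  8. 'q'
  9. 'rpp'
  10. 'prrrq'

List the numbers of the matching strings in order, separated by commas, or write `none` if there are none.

1. 'qpq' → match
2 → no match
3 → no match
4 → match
5. 'p' → no match
6. 'qqr' → no match
7 → match
8. 'q' → no match
9. 'rpp' → match
10. 'prrrq' → no match

1, 4, 7, 9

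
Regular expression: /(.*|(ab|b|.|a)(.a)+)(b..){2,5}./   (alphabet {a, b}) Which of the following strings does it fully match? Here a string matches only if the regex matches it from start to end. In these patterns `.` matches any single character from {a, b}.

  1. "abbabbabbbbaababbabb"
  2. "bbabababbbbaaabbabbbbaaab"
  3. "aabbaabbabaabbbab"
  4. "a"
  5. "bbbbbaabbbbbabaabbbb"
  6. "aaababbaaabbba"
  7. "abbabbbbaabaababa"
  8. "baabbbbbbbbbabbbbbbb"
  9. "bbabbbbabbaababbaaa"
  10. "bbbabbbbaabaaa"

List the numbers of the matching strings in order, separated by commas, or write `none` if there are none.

1 → match
2 → no match
3 → no match
4 → no match
5 → match
6 → no match
7 → match
8 → match
9 → match
10 → match

1, 5, 7, 8, 9, 10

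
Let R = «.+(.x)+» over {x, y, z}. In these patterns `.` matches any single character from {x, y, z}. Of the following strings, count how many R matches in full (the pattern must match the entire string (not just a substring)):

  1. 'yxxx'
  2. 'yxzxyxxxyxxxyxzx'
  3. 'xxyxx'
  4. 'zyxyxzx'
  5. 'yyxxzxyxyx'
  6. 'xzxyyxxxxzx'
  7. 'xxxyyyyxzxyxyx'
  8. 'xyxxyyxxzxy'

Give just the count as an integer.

1 → match
2 → match
3 → match
4 → match
5 → match
6 → match
7 → match
8 → no match — must end with 'x'
Total matched: 7

7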